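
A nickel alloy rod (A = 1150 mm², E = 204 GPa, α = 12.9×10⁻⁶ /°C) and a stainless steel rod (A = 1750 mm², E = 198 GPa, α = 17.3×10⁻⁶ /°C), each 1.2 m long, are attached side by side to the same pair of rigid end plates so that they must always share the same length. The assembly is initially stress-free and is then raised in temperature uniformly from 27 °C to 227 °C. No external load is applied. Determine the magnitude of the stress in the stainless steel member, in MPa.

Both members must finish at the same length. With the larger α, the stainless steel tends to over-expand; the plates restrain it, putting the stainless steel in compression and the nickel alloy in tension. With no external load the two internal forces are equal and opposite, magnitude P.
Equating the net (thermal + elastic) strains gives |α₁ − α₂|·ΔT = P·[1/(A₁E₁) + 1/(A₂E₂)].
|α₁ − α₂|·ΔT = 4.4×10⁻⁶ × 200 = 0.00088.
1/(A₁E₁) + 1/(A₂E₂) = 1/(1150×204×10³) + 1/(1750×198×10³) = 7.149×10⁻⁹ N⁻¹.
So P = 0.00088 / 7.149×10⁻⁹ = 123.1 kN.
σ_{stainless steel} = P/A₂ = 123100/1750 = 70.34 MPa, compressive.

σ ≈ 70.3 MPa (compressive)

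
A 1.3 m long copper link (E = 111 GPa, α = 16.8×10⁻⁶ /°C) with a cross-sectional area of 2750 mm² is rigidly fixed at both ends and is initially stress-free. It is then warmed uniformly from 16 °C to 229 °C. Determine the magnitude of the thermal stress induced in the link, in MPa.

With length fixed, the mechanical strain must cancel the thermal strain αΔT = 16.8×10⁻⁶ × 213 = 3578.4×10⁻⁶.
σ = EαΔT = 111×10³ × 16.8×10⁻⁶ × 213 = 397.2 MPa (compressive; the link is trying to expand).

σ ≈ 397 MPa (compressive)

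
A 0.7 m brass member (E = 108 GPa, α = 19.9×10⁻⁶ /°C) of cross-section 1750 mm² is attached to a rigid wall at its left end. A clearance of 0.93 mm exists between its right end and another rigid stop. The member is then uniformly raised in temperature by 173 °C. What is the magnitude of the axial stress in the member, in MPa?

σ ≈ 228 MPa (compressive)

If the wall were absent the member would grow by αΔT L = 19.9×10⁻⁶ × 173 × 700 = 2.41 mm.
The gap closes (δ_free > 0.93 mm) and the wall then resists a further 2.41 − 0.93 = 1.48 mm of expansion.
So σ = E(δ_free − g)/L = 108×10³ × 1.48/700 = 228.3 MPa.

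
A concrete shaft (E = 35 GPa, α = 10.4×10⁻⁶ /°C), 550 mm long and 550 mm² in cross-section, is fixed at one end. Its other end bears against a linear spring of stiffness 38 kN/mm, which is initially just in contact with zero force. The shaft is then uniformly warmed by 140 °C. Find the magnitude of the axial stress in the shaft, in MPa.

The unrestrained thermal change is αΔT L = 10.4×10⁻⁶ × 140 × 550 = 0.8008 mm.
Let P be the compressive force at the spring. The shaft shortens elastically by PL/(AE) and the spring compresses by P/k; together these equal δ_free.
P [ L/(AE) + 1/k ] = δ_free → P [ 550/(550×35×10³) + 1/(38×10³) ] = 0.8008.
P = 0.8008 / 5.489×10⁻⁵ = 14590 N.
σ = P/A = 14590/550 = 26.53 MPa.

σ ≈ 26.5 MPa (compressive)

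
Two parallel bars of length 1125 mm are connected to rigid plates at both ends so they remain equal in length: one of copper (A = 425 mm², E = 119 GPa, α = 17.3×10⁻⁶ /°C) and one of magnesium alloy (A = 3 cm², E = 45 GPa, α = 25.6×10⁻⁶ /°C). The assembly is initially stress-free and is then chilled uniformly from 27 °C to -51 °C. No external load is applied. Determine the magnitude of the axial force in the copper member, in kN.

Equilibrium of a rigid end plate with no external load gives equal and opposite internal forces ±P in the two members. Since α_{magnesium alloy} > α_{copper}, cooling drives the magnesium alloy into tension and the copper into compression.
Setting the final lengths equal and cancelling L: (α₁ − α₂)ΔT = P/(A₁E₁) + P/(A₂E₂).
|α₁ − α₂|·ΔT = 8.3×10⁻⁶ × 78 = 0.0006474.
1/(A₁E₁) + 1/(A₂E₂) = 1/(425×119×10³) + 1/(300×45×10³) = 9.385×10⁻⁸ N⁻¹.
P = 0.0006474 / 9.385×10⁻⁸ = 6898 N = 6.898 kN.

P ≈ 6.9 kN (compressive in the copper)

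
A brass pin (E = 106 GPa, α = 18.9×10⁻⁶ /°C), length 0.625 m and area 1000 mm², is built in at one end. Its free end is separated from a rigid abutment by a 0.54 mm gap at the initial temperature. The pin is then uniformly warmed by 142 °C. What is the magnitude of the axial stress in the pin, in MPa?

σ ≈ 193 MPa (compressive)

Unrestrained expansion: δ_free = αΔT L = 18.9×10⁻⁶ × 142 × 625 = 1.677 mm.
The gap closes (δ_free > 0.54 mm) and the wall then resists a further 1.677 − 0.54 = 1.137 mm of expansion.
That suppressed elongation corresponds to σ = E·Δ/L = 106×10³ × 1.137/625 = 192.9 MPa.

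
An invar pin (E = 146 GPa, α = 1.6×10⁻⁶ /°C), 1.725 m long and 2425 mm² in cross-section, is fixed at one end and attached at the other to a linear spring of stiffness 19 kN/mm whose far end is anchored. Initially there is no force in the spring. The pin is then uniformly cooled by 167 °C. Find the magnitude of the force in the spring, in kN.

If the spring were absent the pin would shorten by αΔT L = 1.6×10⁻⁶ × 167 × 1725 = 0.4609 mm.
Let P be the tensile force in the spring. The pin extends elastically by PL/(AE) and the spring stretches by P/k; together these equal δ_free.
So P = δ_free / [L/(AE) + 1/k] = 0.4609 / [ 1725/(2425×146×10³) + 1/(19×10³) ].
P = 0.4609 / 5.75×10⁻⁵ = 8015 N.

P ≈ 8.02 kN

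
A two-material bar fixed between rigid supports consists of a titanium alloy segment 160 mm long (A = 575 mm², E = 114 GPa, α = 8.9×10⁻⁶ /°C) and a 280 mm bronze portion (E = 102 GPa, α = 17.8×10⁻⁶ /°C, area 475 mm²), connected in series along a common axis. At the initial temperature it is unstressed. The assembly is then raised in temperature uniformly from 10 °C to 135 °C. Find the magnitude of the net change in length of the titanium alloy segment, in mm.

If the supports were absent, the total length change would be Σ αᵢΔT Lᵢ = 8.9×10⁻⁶×125×160 + 17.8×10⁻⁶×125×280 = 0.801 mm.
The walls prevent any net length change, so an axial force P (same in every segment) develops. Compatibility: P · Σ Lᵢ/(AᵢEᵢ) = δ_free.
The series flexibility is Σ Lᵢ/(AᵢEᵢ) = 160/(575×114×10³) + 280/(475×102×10³) = 8.22×10⁻⁶ mm/N.
Hence P = δ_free / Σ(L/AE) = 0.801/8.22×10⁻⁶ = 97.44 kN (compressive).
For the titanium alloy segment, free thermal change = 8.9×10⁻⁶×125×160 = 0.178 mm and elastic change from P = 97440×160/(575×114×10³) = 0.2379 mm; these oppose, so the net change is 0.0599 mm (segment shortens).

|ΔL| ≈ 0.0599 mm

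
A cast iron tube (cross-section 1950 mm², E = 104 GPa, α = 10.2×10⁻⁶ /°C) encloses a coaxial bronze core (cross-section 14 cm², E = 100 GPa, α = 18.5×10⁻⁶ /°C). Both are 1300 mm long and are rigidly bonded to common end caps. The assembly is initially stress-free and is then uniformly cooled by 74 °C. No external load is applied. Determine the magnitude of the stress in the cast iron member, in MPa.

Both members must finish at the same length. With the larger α, the bronze tends to over-contract; the plates restrain it, putting the bronze in tension and the cast iron in compression. With no external load the two internal forces are equal and opposite, magnitude P.
Compatibility of the two members (thermal + elastic change equal): (α₁ − α₂)ΔT = P·[1/(A₁E₁) + 1/(A₂E₂)].
|α₁ − α₂|·ΔT = 8.3×10⁻⁶ × 74 = 0.0006142.
1/(A₁E₁) + 1/(A₂E₂) = 1/(1950×104×10³) + 1/(1400×100×10³) = 1.207×10⁻⁸ N⁻¹.
P = 0.0006142 / 1.207×10⁻⁸ = 50870 N = 50.87 kN.
σ_{cast iron} = P/A₁ = 50870/1950 = 26.09 MPa, compressive.

σ ≈ 26.1 MPa (compressive)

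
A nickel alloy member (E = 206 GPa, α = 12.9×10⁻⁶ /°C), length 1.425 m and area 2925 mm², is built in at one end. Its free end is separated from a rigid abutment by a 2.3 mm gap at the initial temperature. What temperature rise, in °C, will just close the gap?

The gap closes when αΔT L = 2.3 mm, since the member is still unstressed at that instant.
So ΔT = g/(αL) = 2.3/(12.9×10⁻⁶ × 1425) = 125.1 °C.

ΔT ≈ 125 °C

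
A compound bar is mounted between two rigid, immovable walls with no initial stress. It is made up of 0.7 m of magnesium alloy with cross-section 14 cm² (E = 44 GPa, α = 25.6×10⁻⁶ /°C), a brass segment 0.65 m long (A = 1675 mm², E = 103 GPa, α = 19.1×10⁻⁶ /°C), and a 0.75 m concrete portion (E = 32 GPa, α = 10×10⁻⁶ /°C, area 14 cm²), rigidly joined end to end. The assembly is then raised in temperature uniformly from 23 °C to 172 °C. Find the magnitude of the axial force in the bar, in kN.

Free thermal expansion of the whole bar: Σ αᵢΔT Lᵢ = 25.6×10⁻⁶×149×700 + 19.1×10⁻⁶×149×650 + 10×10⁻⁶×149×750 = 5.637 mm.
The walls prevent any net length change, so an axial force P (same in every segment) develops. Compatibility: P · Σ Lᵢ/(AᵢEᵢ) = δ_free.
The series flexibility is Σ Lᵢ/(AᵢEᵢ) = 700/(1400×44×10³) + 650/(1675×103×10³) + 750/(1400×32×10³) = 3.187×10⁻⁵ mm/N.
Hence P = δ_free / Σ(L/AE) = 5.637/3.187×10⁻⁵ = 176.9 kN (compressive).

P ≈ 177 kN (compressive)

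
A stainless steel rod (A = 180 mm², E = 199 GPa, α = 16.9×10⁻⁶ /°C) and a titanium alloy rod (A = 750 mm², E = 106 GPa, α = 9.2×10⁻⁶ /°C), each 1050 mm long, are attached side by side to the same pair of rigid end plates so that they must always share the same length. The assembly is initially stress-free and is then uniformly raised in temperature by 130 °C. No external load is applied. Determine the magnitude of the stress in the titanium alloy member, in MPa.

Both members must finish at the same length. With the larger α, the stainless steel tends to over-expand; the plates restrain it, putting the stainless steel in compression and the titanium alloy in tension. With no external load the two internal forces are equal and opposite, magnitude P.
Equating the net (thermal + elastic) strains gives |α₁ − α₂|·ΔT = P·[1/(A₁E₁) + 1/(A₂E₂)].
|α₁ − α₂|·ΔT = 7.7×10⁻⁶ × 130 = 0.001001.
1/(A₁E₁) + 1/(A₂E₂) = 1/(180×199×10³) + 1/(750×106×10³) = 4.05×10⁻⁸ N⁻¹.
P = 0.001001 / 4.05×10⁻⁸ = 24720 N = 24.72 kN.
σ_{titanium alloy} = P/A₂ = 24720/750 = 32.96 MPa, tensile.

σ ≈ 33 MPa (tensile)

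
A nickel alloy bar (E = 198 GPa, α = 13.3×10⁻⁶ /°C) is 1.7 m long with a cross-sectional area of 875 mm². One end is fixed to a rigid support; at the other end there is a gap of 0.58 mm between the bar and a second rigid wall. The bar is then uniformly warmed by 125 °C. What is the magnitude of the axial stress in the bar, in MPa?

σ ≈ 262 MPa (compressive)

Unrestrained expansion: δ_free = αΔT L = 13.3×10⁻⁶ × 125 × 1700 = 2.826 mm.
This exceeds the 0.58 mm gap, so the wall pushes back. The portion of expansion that must be recovered elastically is δ_free − gap = 2.826 − 0.58 = 2.246 mm.
That suppressed elongation corresponds to σ = E·Δ/L = 198×10³ × 2.246/1700 = 261.6 MPa.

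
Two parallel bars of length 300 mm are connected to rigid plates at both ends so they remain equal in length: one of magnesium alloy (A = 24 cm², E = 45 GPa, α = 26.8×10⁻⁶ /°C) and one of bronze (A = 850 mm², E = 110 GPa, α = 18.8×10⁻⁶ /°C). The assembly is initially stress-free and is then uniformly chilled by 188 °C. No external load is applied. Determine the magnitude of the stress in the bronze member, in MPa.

The magnesium alloy has the larger α, so on cooling it would change length more than the bronze if both were free. The rigid plates force a common final length, so the magnesium alloy is put into tension and the bronze into compression, with equal and opposite forces P (no external load).
Compatibility of the two members (thermal + elastic change equal): (α₁ − α₂)ΔT = P·[1/(A₁E₁) + 1/(A₂E₂)].
|α₁ − α₂|·ΔT = 8×10⁻⁶ × 188 = 0.001504.
1/(A₁E₁) + 1/(A₂E₂) = 1/(2400×45×10³) + 1/(850×110×10³) = 1.995×10⁻⁸ N⁻¹.
So P = 0.001504 / 1.995×10⁻⁸ = 75.37 kN.
σ_{bronze} = P/A₂ = 75370/850 = 88.67 MPa, compressive.

σ ≈ 88.7 MPa (compressive)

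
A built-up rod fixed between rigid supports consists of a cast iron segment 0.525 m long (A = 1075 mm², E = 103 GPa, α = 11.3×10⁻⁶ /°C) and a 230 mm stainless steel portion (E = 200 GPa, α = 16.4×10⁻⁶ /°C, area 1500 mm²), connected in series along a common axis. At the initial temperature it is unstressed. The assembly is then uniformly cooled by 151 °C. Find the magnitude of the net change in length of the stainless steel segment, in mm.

|ΔL| ≈ 0.366 mm

With the walls removed the bar would change length by δ_free = Σ αᵢΔT Lᵢ = 11.3×10⁻⁶×151×525 + 16.4×10⁻⁶×151×230 = 1.465 mm.
The walls prevent any net length change, so an axial force P (same in every segment) develops. Compatibility: P · Σ Lᵢ/(AᵢEᵢ) = δ_free.
Σ Lᵢ/(AᵢEᵢ) = 525/(1075×103×10³) + 230/(1500×200×10³) = 5.508×10⁻⁶ mm/N.
P = 1.465 / 5.508×10⁻⁶ = 266000 N = 266 kN, tensile.
For the stainless steel segment, free thermal change = 16.4×10⁻⁶×151×230 = 0.5696 mm and elastic change from P = 266000×230/(1500×200×10³) = 0.204 mm; these oppose, so the net change is 0.366 mm (segment shortens).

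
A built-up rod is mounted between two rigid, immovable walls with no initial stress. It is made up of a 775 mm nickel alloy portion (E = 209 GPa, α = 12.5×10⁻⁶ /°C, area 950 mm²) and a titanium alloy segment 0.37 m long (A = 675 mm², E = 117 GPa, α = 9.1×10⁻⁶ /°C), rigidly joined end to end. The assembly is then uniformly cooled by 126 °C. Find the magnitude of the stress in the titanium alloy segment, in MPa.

Free thermal contraction of the whole bar: Σ αᵢΔT Lᵢ = 12.5×10⁻⁶×126×775 + 9.1×10⁻⁶×126×370 = 1.645 mm.
The rigid supports impose zero overall length change; the single axial force P common to all segments must satisfy P Σ Lᵢ/(AᵢEᵢ) = δ_free.
The series flexibility is Σ Lᵢ/(AᵢEᵢ) = 775/(950×209×10³) + 370/(675×117×10³) = 8.588×10⁻⁶ mm/N.
P = 1.645 / 8.588×10⁻⁶ = 191500 N = 191.5 kN, tensile.
σ_{titanium alloy} = P / A = 191500 / 675 = 283.7 MPa.

σ ≈ 284 MPa (tensile)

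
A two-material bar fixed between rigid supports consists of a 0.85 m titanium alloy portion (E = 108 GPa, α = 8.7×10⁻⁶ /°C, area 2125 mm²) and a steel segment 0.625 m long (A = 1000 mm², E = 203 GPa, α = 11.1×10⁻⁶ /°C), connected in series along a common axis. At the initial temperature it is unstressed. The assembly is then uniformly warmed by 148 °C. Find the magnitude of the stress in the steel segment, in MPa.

σ ≈ 313 MPa (compressive)

If the supports were absent, the total length change would be Σ αᵢΔT Lᵢ = 8.7×10⁻⁶×148×850 + 11.1×10⁻⁶×148×625 = 2.121 mm.
Since the ends are fixed, an axial force P builds up, equal in every segment, with P · Σ Lᵢ/(AᵢEᵢ) = δ_free.
Σ Lᵢ/(AᵢEᵢ) = 850/(2125×108×10³) + 625/(1000×203×10³) = 6.783×10⁻⁶ mm/N.
So P = 2.121 / 6.783×10⁻⁶ = 312.7 kN, compressive.
σ_{steel} = P / A = 312700 / 1000 = 312.7 MPa.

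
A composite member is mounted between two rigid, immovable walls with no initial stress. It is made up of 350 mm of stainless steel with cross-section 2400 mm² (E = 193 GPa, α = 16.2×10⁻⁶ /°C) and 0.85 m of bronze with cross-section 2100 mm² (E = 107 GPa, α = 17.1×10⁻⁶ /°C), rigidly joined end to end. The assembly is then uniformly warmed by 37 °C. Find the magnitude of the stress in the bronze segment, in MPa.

σ ≈ 78.4 MPa (compressive)

Free thermal expansion of the whole bar: Σ αᵢΔT Lᵢ = 16.2×10⁻⁶×37×350 + 17.1×10⁻⁶×37×850 = 0.7476 mm.
Since the ends are fixed, an axial force P builds up, equal in every segment, with P · Σ Lᵢ/(AᵢEᵢ) = δ_free.
The series flexibility is Σ Lᵢ/(AᵢEᵢ) = 350/(2400×193×10³) + 850/(2100×107×10³) = 4.538×10⁻⁶ mm/N.
So P = 0.7476 / 4.538×10⁻⁶ = 164.7 kN, compressive.
σ_{bronze} = P / A = 164700 / 2100 = 78.44 MPa.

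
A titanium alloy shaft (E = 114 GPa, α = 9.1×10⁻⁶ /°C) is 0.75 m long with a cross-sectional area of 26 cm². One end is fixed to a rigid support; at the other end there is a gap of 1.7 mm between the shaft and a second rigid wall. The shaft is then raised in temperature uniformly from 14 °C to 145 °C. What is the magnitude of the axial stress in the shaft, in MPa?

σ ≈ 0 MPa

Unrestrained expansion: δ_free = αΔT L = 9.1×10⁻⁶ × 131 × 750 = 0.8941 mm.
Since δ_free = 0.894 mm is less than the 1.7 mm gap, the shaft never touches the wall. No axial force develops.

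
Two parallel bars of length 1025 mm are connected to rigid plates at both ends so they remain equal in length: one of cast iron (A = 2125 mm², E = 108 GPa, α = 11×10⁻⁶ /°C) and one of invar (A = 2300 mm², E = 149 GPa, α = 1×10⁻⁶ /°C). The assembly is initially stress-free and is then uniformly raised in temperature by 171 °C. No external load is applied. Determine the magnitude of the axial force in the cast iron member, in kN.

P ≈ 235 kN (compressive in the cast iron)

The cast iron has the larger α, so on heating it would change length more than the invar if both were free. The rigid plates force a common final length, so the cast iron is put into compression and the invar into tension, with equal and opposite forces P (no external load).
Setting the final lengths equal and cancelling L: (α₁ − α₂)ΔT = P/(A₁E₁) + P/(A₂E₂).
|α₁ − α₂|·ΔT = 10×10⁻⁶ × 171 = 0.00171.
1/(A₁E₁) + 1/(A₂E₂) = 1/(2125×108×10³) + 1/(2300×149×10³) = 7.275×10⁻⁹ N⁻¹.
So P = 0.00171 / 7.275×10⁻⁹ = 235 kN.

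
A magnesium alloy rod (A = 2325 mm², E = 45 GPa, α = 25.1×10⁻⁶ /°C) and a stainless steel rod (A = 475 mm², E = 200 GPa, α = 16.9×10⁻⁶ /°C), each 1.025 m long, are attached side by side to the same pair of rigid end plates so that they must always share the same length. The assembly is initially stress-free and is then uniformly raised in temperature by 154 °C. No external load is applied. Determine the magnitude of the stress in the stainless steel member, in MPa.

σ ≈ 132 MPa (tensile)

The magnesium alloy has the larger α, so on heating it would change length more than the stainless steel if both were free. The rigid plates force a common final length, so the magnesium alloy is put into compression and the stainless steel into tension, with equal and opposite forces P (no external load).
Compatibility of the two members (thermal + elastic change equal): (α₁ − α₂)ΔT = P·[1/(A₁E₁) + 1/(A₂E₂)].
|α₁ − α₂|·ΔT = 8.2×10⁻⁶ × 154 = 0.001263.
1/(A₁E₁) + 1/(A₂E₂) = 1/(2325×45×10³) + 1/(475×200×10³) = 2.008×10⁻⁸ N⁻¹.
So P = 0.001263 / 2.008×10⁻⁸ = 62.88 kN.
σ_{stainless steel} = P/A₂ = 62880/475 = 132.4 MPa, tensile.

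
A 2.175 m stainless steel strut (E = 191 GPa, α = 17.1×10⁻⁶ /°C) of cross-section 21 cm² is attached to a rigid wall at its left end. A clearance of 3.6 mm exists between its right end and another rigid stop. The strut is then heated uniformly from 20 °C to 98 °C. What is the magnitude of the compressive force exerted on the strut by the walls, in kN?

P ≈ 0 kN

If the wall were absent the strut would grow by αΔT L = 17.1×10⁻⁶ × 78 × 2175 = 2.901 mm.
This is smaller than the 3.6 mm clearance, so the strut expands freely without reaching the stop — the stress is zero.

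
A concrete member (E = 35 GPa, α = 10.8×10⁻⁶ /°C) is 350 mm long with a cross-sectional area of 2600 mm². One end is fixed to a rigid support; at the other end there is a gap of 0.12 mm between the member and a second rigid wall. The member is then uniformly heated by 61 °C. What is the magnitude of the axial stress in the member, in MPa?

Free thermal elongation = αΔT L = 10.8×10⁻⁶ × 61 × 350 = 0.2306 mm.
This exceeds the 0.12 mm gap, so the wall pushes back. The portion of expansion that must be recovered elastically is δ_free − gap = 0.2306 − 0.12 = 0.1106 mm.
So σ = E(δ_free − g)/L = 35×10³ × 0.1106/350 = 11.06 MPa.

σ ≈ 11.1 MPa (compressive)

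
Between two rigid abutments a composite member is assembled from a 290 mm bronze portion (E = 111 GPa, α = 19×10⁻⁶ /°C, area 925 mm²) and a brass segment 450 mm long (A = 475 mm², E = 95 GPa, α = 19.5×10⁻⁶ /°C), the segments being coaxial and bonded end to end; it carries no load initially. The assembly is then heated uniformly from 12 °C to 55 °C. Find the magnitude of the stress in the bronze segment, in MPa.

If the supports were absent, the total length change would be Σ αᵢΔT Lᵢ = 19×10⁻⁶×43×290 + 19.5×10⁻⁶×43×450 = 0.6143 mm.
The rigid supports impose zero overall length change; the single axial force P common to all segments must satisfy P Σ Lᵢ/(AᵢEᵢ) = δ_free.
Σ Lᵢ/(AᵢEᵢ) = 290/(925×111×10³) + 450/(475×95×10³) = 1.28×10⁻⁵ mm/N.
So P = 0.6143 / 1.28×10⁻⁵ = 48 kN, compressive.
σ_{bronze} = P / A = 48000 / 925 = 51.89 MPa.

σ ≈ 51.9 MPa (compressive)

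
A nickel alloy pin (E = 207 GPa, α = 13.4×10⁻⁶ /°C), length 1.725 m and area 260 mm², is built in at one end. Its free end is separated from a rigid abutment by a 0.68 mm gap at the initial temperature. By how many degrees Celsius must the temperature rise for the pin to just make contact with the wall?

ΔT ≈ 29.4 °C

Contact occurs when the free expansion equals the gap: αΔT L = 0.68 mm.
So ΔT = g/(αL) = 0.68/(13.4×10⁻⁶ × 1725) = 29.42 °C.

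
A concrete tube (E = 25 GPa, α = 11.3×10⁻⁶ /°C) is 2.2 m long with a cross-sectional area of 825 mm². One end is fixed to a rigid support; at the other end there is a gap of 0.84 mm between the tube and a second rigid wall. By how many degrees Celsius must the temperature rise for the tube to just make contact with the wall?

Contact occurs when the free expansion equals the gap: αΔT L = 0.84 mm.
So ΔT = g/(αL) = 0.84/(11.3×10⁻⁶ × 2200) = 33.79 °C.

ΔT ≈ 33.8 °C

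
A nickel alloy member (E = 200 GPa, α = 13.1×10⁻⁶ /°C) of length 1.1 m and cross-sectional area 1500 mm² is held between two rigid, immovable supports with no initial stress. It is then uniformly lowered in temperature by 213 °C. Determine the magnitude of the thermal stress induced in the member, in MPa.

Because both ends are immovable the net strain is zero, and the suppressed thermal strain is αΔT = 13.1×10⁻⁶ × 213 = 2790.3×10⁻⁶.
σ = EαΔT = 200×10³ × 13.1×10⁻⁶ × 213 = 558.1 MPa (tensile; the member is trying to contract).

σ ≈ 558 MPa (tensile)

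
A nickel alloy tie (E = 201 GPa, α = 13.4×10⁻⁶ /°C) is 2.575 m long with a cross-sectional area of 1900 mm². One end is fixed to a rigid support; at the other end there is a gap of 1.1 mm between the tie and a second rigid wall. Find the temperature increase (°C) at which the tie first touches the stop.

ΔT ≈ 31.9 °C

The gap closes when αΔT L = 1.1 mm, since the tie is still unstressed at that instant.
ΔT = 1.1 / (13.4×10⁻⁶ × 2575) = 31.88 °C.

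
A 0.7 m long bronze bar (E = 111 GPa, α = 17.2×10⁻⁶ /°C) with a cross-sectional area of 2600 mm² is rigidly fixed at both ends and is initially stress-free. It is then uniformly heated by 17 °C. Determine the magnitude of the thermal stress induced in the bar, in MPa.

σ ≈ 32.5 MPa (compressive)

With length fixed, the mechanical strain must cancel the thermal strain αΔT = 17.2×10⁻⁶ × 17 = 292.4×10⁻⁶.
σ = EαΔT = 111×10³ × 17.2×10⁻⁶ × 17 = 32.46 MPa (compressive; the bar is trying to expand).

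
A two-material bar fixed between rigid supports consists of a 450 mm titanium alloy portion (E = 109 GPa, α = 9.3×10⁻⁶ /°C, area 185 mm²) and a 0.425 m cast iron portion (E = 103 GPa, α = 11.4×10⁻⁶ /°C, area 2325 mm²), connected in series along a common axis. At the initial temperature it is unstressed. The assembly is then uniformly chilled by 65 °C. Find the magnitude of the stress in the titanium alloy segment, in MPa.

Free thermal contraction of the whole bar: Σ αᵢΔT Lᵢ = 9.3×10⁻⁶×65×450 + 11.4×10⁻⁶×65×425 = 0.5869 mm.
The rigid supports impose zero overall length change; the single axial force P common to all segments must satisfy P Σ Lᵢ/(AᵢEᵢ) = δ_free.
Σ Lᵢ/(AᵢEᵢ) = 450/(185×109×10³) + 425/(2325×103×10³) = 2.409×10⁻⁵ mm/N.
P = 0.5869 / 2.409×10⁻⁵ = 24360 N = 24.36 kN, tensile.
σ_{titanium alloy} = P / A = 24360 / 185 = 131.7 MPa.

σ ≈ 132 MPa (tensile)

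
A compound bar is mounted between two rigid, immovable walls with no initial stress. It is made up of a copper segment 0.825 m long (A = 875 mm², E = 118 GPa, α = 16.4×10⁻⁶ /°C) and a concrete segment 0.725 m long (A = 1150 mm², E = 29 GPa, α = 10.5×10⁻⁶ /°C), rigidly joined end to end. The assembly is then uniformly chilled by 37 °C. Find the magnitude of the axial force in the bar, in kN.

With the walls removed the bar would change length by δ_free = Σ αᵢΔT Lᵢ = 16.4×10⁻⁶×37×825 + 10.5×10⁻⁶×37×725 = 0.7823 mm.
The rigid supports impose zero overall length change; the single axial force P common to all segments must satisfy P Σ Lᵢ/(AᵢEᵢ) = δ_free.
The series flexibility is Σ Lᵢ/(AᵢEᵢ) = 825/(875×118×10³) + 725/(1150×29×10³) = 2.973×10⁻⁵ mm/N.
P = 0.7823 / 2.973×10⁻⁵ = 26310 N = 26.31 kN, tensile.

P ≈ 26.3 kN (tensile)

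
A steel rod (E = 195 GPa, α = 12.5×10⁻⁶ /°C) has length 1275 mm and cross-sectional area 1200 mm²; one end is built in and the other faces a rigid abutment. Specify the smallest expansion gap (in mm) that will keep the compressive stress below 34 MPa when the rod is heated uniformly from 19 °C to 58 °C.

g ≈ 0.399 mm

Free expansion if unrestrained: δ_free = αΔT L = 12.5×10⁻⁶ × 39 × 1275 = 0.6216 mm.
At the allowable stress the elastic shortening the wall may impose is σL/E = 34 × 1275 / (195×10³) = 0.2223 mm.
So the gap has to take up the difference, g_min = δ_free − σL/E = 0.6216 − 0.2223 = 0.3993 mm.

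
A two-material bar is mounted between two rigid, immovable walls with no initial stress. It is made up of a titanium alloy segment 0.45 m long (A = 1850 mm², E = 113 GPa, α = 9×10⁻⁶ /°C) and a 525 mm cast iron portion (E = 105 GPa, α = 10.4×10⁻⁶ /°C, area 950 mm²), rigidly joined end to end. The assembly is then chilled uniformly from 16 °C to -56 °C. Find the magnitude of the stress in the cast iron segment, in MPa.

σ ≈ 97.2 MPa (tensile)

If the supports were absent, the total length change would be Σ αᵢΔT Lᵢ = 9×10⁻⁶×72×450 + 10.4×10⁻⁶×72×525 = 0.6847 mm.
The rigid supports impose zero overall length change; the single axial force P common to all segments must satisfy P Σ Lᵢ/(AᵢEᵢ) = δ_free.
The series flexibility is Σ Lᵢ/(AᵢEᵢ) = 450/(1850×113×10³) + 525/(950×105×10³) = 7.416×10⁻⁶ mm/N.
P = 0.6847 / 7.416×10⁻⁶ = 92330 N = 92.33 kN, tensile.
σ_{cast iron} = P / A = 92330 / 950 = 97.19 MPa.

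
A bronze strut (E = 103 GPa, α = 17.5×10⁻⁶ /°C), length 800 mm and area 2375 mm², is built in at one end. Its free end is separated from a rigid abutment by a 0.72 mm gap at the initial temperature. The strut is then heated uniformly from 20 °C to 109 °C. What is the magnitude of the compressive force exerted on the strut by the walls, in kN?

Free thermal elongation = αΔT L = 17.5×10⁻⁶ × 89 × 800 = 1.246 mm.
This exceeds the 0.72 mm gap, so the wall pushes back. The portion of expansion that must be recovered elastically is δ_free − gap = 1.246 − 0.72 = 0.526 mm.
So σ = E(δ_free − g)/L = 103×10³ × 0.526/800 = 67.72 MPa.
Force on the wall = σA = 67.72 × 2375 mm² = 160.8 kN.

P ≈ 161 kN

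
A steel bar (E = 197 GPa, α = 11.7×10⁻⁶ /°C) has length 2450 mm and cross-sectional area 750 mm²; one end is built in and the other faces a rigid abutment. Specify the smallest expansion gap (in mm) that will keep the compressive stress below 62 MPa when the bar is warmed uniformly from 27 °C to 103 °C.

g ≈ 1.41 mm

Free expansion if unrestrained: δ_free = αΔT L = 11.7×10⁻⁶ × 76 × 2450 = 2.179 mm.
A stress of 62 MPa corresponds to the wall pushing the bar back by σL/E = 62×2450/(197×10³) = 0.7711 mm.
So the gap has to take up the difference, g_min = δ_free − σL/E = 2.179 − 0.7711 = 1.407 mm.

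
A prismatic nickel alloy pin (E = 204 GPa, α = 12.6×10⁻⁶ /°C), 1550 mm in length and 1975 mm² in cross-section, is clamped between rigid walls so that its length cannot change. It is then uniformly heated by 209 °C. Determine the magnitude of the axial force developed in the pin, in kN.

With zero net strain, σ = E·αΔT = 204 GPa × 12.6×10⁻⁶ × 209 = 537.2 MPa.
P = AEαΔT = 1975 × 204×10³ × 12.6×10⁻⁶ × 209 = 1061 kN (compressive).

P ≈ 1060 kN (compressive)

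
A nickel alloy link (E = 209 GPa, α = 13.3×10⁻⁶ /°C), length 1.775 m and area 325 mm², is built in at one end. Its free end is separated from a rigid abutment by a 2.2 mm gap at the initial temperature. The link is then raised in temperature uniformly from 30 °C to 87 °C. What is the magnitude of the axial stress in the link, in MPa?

σ ≈ 0 MPa

If the wall were absent the link would grow by αΔT L = 13.3×10⁻⁶ × 57 × 1775 = 1.346 mm.
This is smaller than the 2.2 mm clearance, so the link expands freely without reaching the stop — the stress is zero.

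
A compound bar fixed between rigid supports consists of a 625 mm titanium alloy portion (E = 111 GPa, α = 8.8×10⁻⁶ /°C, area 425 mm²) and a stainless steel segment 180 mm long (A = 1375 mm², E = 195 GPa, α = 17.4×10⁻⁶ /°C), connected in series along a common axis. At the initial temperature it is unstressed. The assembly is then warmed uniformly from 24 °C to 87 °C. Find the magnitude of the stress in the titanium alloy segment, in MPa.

σ ≈ 91.9 MPa (compressive)

With the walls removed the bar would change length by δ_free = Σ αᵢΔT Lᵢ = 8.8×10⁻⁶×63×625 + 17.4×10⁻⁶×63×180 = 0.5438 mm.
Since the ends are fixed, an axial force P builds up, equal in every segment, with P · Σ Lᵢ/(AᵢEᵢ) = δ_free.
The series flexibility is Σ Lᵢ/(AᵢEᵢ) = 625/(425×111×10³) + 180/(1375×195×10³) = 1.392×10⁻⁵ mm/N.
Hence P = δ_free / Σ(L/AE) = 0.5438/1.392×10⁻⁵ = 39.07 kN (compressive).
σ_{titanium alloy} = P / A = 39070 / 425 = 91.92 MPa.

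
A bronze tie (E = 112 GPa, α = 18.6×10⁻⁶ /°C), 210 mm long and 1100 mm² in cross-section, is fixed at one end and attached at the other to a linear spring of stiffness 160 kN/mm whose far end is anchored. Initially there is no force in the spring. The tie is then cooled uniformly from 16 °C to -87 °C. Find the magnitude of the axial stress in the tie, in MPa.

σ ≈ 46 MPa (tensile)

The unrestrained thermal change is αΔT L = 18.6×10⁻⁶ × 103 × 210 = 0.4023 mm.
With a force P in the spring, the elastic change of the tie is PL/(AE) and that of the spring is P/k; compatibility requires their sum to equal δ_free.
So P = δ_free / [L/(AE) + 1/k] = 0.4023 / [ 210/(1100×112×10³) + 1/(160×10³) ].
P = 0.4023 / 7.955×10⁻⁶ = 50580 N.
σ = P/A = 50580/1100 = 45.98 MPa.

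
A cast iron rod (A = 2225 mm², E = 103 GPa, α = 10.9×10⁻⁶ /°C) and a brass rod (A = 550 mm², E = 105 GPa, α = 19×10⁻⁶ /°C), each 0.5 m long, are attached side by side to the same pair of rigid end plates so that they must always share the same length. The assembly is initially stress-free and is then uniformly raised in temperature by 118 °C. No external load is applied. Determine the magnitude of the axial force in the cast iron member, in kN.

P ≈ 44.1 kN (tensile in the cast iron)

Equilibrium of a rigid end plate with no external load gives equal and opposite internal forces ±P in the two members. Since α_{brass} > α_{cast iron}, heating drives the brass into compression and the cast iron into tension.
Equating the net (thermal + elastic) strains gives |α₁ − α₂|·ΔT = P·[1/(A₁E₁) + 1/(A₂E₂)].
|α₁ − α₂|·ΔT = 8.1×10⁻⁶ × 118 = 0.0009558.
1/(A₁E₁) + 1/(A₂E₂) = 1/(2225×103×10³) + 1/(550×105×10³) = 2.168×10⁻⁸ N⁻¹.
So P = 0.0009558 / 2.168×10⁻⁸ = 44.09 kN.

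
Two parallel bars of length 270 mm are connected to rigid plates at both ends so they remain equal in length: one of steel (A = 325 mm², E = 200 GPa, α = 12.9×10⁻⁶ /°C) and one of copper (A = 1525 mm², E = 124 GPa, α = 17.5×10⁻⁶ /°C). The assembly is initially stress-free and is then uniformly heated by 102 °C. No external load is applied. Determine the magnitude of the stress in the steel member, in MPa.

σ ≈ 69.8 MPa (tensile)

Both members must finish at the same length. With the larger α, the copper tends to over-expand; the plates restrain it, putting the copper in compression and the steel in tension. With no external load the two internal forces are equal and opposite, magnitude P.
Compatibility of the two members (thermal + elastic change equal): (α₁ − α₂)ΔT = P·[1/(A₁E₁) + 1/(A₂E₂)].
|α₁ − α₂|·ΔT = 4.6×10⁻⁶ × 102 = 0.0004692.
1/(A₁E₁) + 1/(A₂E₂) = 1/(325×200×10³) + 1/(1525×124×10³) = 2.067×10⁻⁸ N⁻¹.
P = 0.0004692 / 2.067×10⁻⁸ = 22700 N = 22.7 kN.
σ_{steel} = P/A₁ = 22700/325 = 69.84 MPa, tensile.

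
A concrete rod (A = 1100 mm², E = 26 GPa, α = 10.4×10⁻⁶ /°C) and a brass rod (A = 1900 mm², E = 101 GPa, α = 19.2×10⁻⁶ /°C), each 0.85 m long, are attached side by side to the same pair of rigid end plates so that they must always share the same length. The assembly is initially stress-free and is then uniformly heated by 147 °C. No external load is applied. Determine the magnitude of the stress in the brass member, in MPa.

Both members must finish at the same length. With the larger α, the brass tends to over-expand; the plates restrain it, putting the brass in compression and the concrete in tension. With no external load the two internal forces are equal and opposite, magnitude P.
Setting the final lengths equal and cancelling L: (α₁ − α₂)ΔT = P/(A₁E₁) + P/(A₂E₂).
|α₁ − α₂|·ΔT = 8.8×10⁻⁶ × 147 = 0.001294.
1/(A₁E₁) + 1/(A₂E₂) = 1/(1100×26×10³) + 1/(1900×101×10³) = 4.018×10⁻⁸ N⁻¹.
So P = 0.001294 / 4.018×10⁻⁸ = 32.2 kN.
σ_{brass} = P/A₂ = 32200/1900 = 16.95 MPa, compressive.

σ ≈ 16.9 MPa (compressive)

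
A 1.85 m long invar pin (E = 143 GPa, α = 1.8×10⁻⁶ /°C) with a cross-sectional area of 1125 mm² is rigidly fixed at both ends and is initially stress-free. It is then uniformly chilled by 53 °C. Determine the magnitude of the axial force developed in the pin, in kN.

P ≈ 15.3 kN (tensile)

With zero net strain, σ = E·αΔT = 143 GPa × 1.8×10⁻⁶ × 53 = 13.64 MPa.
Axial force P = σA = 13.64 × 1125 = 15350 N = 15.35 kN, tensile.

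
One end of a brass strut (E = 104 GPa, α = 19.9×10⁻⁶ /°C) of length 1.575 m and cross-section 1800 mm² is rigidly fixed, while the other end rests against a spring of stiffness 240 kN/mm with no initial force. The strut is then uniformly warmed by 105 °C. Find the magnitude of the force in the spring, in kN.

P ≈ 262 kN

If the spring were absent the strut would lengthen by αΔT L = 19.9×10⁻⁶ × 105 × 1575 = 3.291 mm.
With a force P in the spring, the elastic change of the strut is PL/(AE) and that of the spring is P/k; compatibility requires their sum to equal δ_free.
P [ L/(AE) + 1/k ] = δ_free → P [ 1575/(1800×104×10³) + 1/(240×10³) ] = 3.291.
P = 3.291 / 1.258×10⁻⁵ = 261600 N.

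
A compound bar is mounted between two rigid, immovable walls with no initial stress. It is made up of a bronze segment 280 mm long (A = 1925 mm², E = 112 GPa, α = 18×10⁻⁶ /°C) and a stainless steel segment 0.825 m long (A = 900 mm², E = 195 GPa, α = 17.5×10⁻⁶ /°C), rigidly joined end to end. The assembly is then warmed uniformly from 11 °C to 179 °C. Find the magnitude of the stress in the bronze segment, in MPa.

σ ≈ 283 MPa (compressive)

Free thermal expansion of the whole bar: Σ αᵢΔT Lᵢ = 18×10⁻⁶×168×280 + 17.5×10⁻⁶×168×825 = 3.272 mm.
Since the ends are fixed, an axial force P builds up, equal in every segment, with P · Σ Lᵢ/(AᵢEᵢ) = δ_free.
The series flexibility is Σ Lᵢ/(AᵢEᵢ) = 280/(1925×112×10³) + 825/(900×195×10³) = 6×10⁻⁶ mm/N.
So P = 3.272 / 6×10⁻⁶ = 545.4 kN, compressive.
σ_{bronze} = P / A = 545400 / 1925 = 283.3 MPa.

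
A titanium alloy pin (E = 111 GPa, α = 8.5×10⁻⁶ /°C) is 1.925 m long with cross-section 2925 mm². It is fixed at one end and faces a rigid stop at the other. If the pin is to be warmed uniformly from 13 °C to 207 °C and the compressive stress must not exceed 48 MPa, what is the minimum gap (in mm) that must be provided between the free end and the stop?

g ≈ 2.34 mm

Free expansion if unrestrained: δ_free = αΔT L = 8.5×10⁻⁶ × 194 × 1925 = 3.174 mm.
At the allowable stress the elastic shortening the wall may impose is σL/E = 48 × 1925 / (111×10³) = 0.8324 mm.
The gap must absorb the remainder: g_min = 3.174 − 0.8324 = 2.342 mm.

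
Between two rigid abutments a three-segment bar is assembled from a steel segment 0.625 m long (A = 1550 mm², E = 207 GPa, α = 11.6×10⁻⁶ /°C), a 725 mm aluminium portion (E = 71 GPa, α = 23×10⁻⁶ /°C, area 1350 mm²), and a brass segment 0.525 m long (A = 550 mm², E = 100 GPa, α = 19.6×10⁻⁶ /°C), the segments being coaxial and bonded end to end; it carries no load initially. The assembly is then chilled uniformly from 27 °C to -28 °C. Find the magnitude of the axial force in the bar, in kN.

P ≈ 98.7 kN (tensile)

With the walls removed the bar would change length by δ_free = Σ αᵢΔT Lᵢ = 11.6×10⁻⁶×55×625 + 23×10⁻⁶×55×725 + 19.6×10⁻⁶×55×525 = 1.882 mm.
The rigid supports impose zero overall length change; the single axial force P common to all segments must satisfy P Σ Lᵢ/(AᵢEᵢ) = δ_free.
Σ Lᵢ/(AᵢEᵢ) = 625/(1550×207×10³) + 725/(1350×71×10³) + 525/(550×100×10³) = 1.906×10⁻⁵ mm/N.
P = 1.882 / 1.906×10⁻⁵ = 98750 N = 98.75 kN, tensile.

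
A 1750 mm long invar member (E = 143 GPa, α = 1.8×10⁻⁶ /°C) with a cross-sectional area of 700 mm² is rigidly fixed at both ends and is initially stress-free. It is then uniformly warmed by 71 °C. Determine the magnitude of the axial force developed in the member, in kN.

The ends cannot move, so σ = EαΔT = 143×10³ × 1.8×10⁻⁶ × 71 = 18.28 MPa.
Then P = σA = 18.28 × 700 mm² = 12.79 kN, compressive.

P ≈ 12.8 kN (compressive)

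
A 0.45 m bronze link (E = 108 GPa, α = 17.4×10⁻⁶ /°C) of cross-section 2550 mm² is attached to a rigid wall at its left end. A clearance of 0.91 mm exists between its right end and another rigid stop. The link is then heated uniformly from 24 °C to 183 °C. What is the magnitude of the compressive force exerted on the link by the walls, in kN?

P ≈ 205 kN

If the wall were absent the link would grow by αΔT L = 17.4×10⁻⁶ × 159 × 450 = 1.245 mm.
This exceeds the 0.91 mm gap, so the wall pushes back. The portion of expansion that must be recovered elastically is δ_free − gap = 1.245 − 0.91 = 0.335 mm.
So σ = E(δ_free − g)/L = 108×10³ × 0.335/450 = 80.39 MPa.
P = σA = 80.39 × 2550 = 205 kN.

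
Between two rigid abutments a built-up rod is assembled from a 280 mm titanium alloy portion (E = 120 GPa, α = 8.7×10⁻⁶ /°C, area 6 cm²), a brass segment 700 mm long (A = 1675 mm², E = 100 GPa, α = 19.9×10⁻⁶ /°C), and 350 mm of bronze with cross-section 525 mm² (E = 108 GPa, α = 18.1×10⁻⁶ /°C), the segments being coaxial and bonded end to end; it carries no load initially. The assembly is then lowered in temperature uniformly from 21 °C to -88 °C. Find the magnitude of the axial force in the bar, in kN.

With the walls removed the bar would change length by δ_free = Σ αᵢΔT Lᵢ = 8.7×10⁻⁶×109×280 + 19.9×10⁻⁶×109×700 + 18.1×10⁻⁶×109×350 = 2.474 mm.
The rigid supports impose zero overall length change; the single axial force P common to all segments must satisfy P Σ Lᵢ/(AᵢEᵢ) = δ_free.
The series flexibility is Σ Lᵢ/(AᵢEᵢ) = 280/(600×120×10³) + 700/(1675×100×10³) + 350/(525×108×10³) = 1.424×10⁻⁵ mm/N.
Hence P = δ_free / Σ(L/AE) = 2.474/1.424×10⁻⁵ = 173.8 kN (tensile).

P ≈ 174 kN (tensile)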